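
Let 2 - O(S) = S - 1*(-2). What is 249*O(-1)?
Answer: 249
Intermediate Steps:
O(S) = -S (O(S) = 2 - (S - 1*(-2)) = 2 - (S + 2) = 2 - (2 + S) = 2 + (-2 - S) = -S)
249*O(-1) = 249*(-1*(-1)) = 249*1 = 249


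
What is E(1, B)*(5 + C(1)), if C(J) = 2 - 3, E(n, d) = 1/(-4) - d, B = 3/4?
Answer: -4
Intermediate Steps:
B = 3/4 (B = 3*(1/4) = 3/4 ≈ 0.75000)
E(n, d) = -1/4 - d
C(J) = -1
E(1, B)*(5 + C(1)) = (-1/4 - 1*3/4)*(5 - 1) = (-1/4 - 3/4)*4 = -1*4 = -4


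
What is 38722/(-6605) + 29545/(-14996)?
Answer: -775819837/99048580 ≈ -7.8327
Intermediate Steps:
38722/(-6605) + 29545/(-14996) = 38722*(-1/6605) + 29545*(-1/14996) = -38722/6605 - 29545/14996 = -775819837/99048580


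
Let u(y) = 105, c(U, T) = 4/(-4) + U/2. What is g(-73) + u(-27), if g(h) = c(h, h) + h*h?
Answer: 10793/2 ≈ 5396.5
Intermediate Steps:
c(U, T) = -1 + U/2 (c(U, T) = 4*(-¼) + U*(½) = -1 + U/2)
g(h) = -1 + h² + h/2 (g(h) = (-1 + h/2) + h*h = (-1 + h/2) + h² = -1 + h² + h/2)
g(-73) + u(-27) = (-1 + (-73)² + (½)*(-73)) + 105 = (-1 + 5329 - 73/2) + 105 = 10583/2 + 105 = 10793/2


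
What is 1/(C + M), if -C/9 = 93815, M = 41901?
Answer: -1/802434 ≈ -1.2462e-6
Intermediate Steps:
C = -844335 (C = -9*93815 = -844335)
1/(C + M) = 1/(-844335 + 41901) = 1/(-802434) = -1/802434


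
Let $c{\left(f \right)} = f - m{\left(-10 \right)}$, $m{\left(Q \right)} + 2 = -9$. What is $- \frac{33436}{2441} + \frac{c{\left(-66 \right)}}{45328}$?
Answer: $- \frac{1515721263}{110645648} \approx -13.699$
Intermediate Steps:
$m{\left(Q \right)} = -11$ ($m{\left(Q \right)} = -2 - 9 = -11$)
$c{\left(f \right)} = 11 + f$ ($c{\left(f \right)} = f - -11 = f + 11 = 11 + f$)
$- \frac{33436}{2441} + \frac{c{\left(-66 \right)}}{45328} = - \frac{33436}{2441} + \frac{11 - 66}{45328} = \left(-33436\right) \frac{1}{2441} - \frac{55}{45328} = - \frac{33436}{2441} - \frac{55}{45328} = - \frac{1515721263}{110645648}$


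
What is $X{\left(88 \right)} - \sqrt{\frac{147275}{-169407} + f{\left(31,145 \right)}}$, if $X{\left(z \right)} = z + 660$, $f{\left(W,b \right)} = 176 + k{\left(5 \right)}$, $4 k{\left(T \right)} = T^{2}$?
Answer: $748 - \frac{\sqrt{2313508634269}}{112938} \approx 734.53$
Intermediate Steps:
$k{\left(T \right)} = \frac{T^{2}}{4}$
$f{\left(W,b \right)} = \frac{729}{4}$ ($f{\left(W,b \right)} = 176 + \frac{5^{2}}{4} = 176 + \frac{1}{4} \cdot 25 = 176 + \frac{25}{4} = \frac{729}{4}$)
$X{\left(z \right)} = 660 + z$
$X{\left(88 \right)} - \sqrt{\frac{147275}{-169407} + f{\left(31,145 \right)}} = \left(660 + 88\right) - \sqrt{\frac{147275}{-169407} + \frac{729}{4}} = 748 - \sqrt{147275 \left(- \frac{1}{169407}\right) + \frac{729}{4}} = 748 - \sqrt{- \frac{147275}{169407} + \frac{729}{4}} = 748 - \sqrt{\frac{122908603}{677628}} = 748 - \frac{\sqrt{2313508634269}}{112938}$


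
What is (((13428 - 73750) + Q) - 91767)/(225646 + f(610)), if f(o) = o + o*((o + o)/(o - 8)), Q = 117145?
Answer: -876512/5706263 ≈ -0.15361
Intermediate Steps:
f(o) = o + 2*o²/(-8 + o) (f(o) = o + o*((2*o)/(-8 + o)) = o + o*(2*o/(-8 + o)) = o + 2*o²/(-8 + o))
(((13428 - 73750) + Q) - 91767)/(225646 + f(610)) = (((13428 - 73750) + 117145) - 91767)/(225646 + 610*(-8 + 3*610)/(-8 + 610)) = ((-60322 + 117145) - 91767)/(225646 + 610*(-8 + 1830)/602) = (56823 - 91767)/(225646 + 610*(1/602)*1822) = -34944/(225646 + 555710/301) = -34944/68475156/301 = -34944*301/68475156 = -876512/5706263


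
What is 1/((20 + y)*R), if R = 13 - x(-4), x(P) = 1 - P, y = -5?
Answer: 1/120 ≈ 0.0083333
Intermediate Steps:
R = 8 (R = 13 - (1 - 1*(-4)) = 13 - (1 + 4) = 13 - 1*5 = 13 - 5 = 8)
1/((20 + y)*R) = 1/((20 - 5)*8) = 1/(15*8) = 1/120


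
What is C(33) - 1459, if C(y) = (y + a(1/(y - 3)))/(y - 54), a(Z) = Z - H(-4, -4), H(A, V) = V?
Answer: -920281/630 ≈ -1460.8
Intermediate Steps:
a(Z) = 4 + Z (a(Z) = Z - 1*(-4) = Z + 4 = 4 + Z)
C(y) = (4 + y + 1/(-3 + y))/(-54 + y) (C(y) = (y + (4 + 1/(y - 3)))/(y - 54) = (y + (4 + 1/(-3 + y)))/(-54 + y) = (4 + y + 1/(-3 + y))/(-54 + y))
C(33) - 1459 = (1 + (-3 + 33)*(4 + 33))/((-54 + 33)*(-3 + 33)) - 1459 = (1 + 30*37)/(-21*30) - 1459 = -1/21*1/30*(1 + 1110) - 1459 = -1/21*1/30*1111 - 1459 = -1111/630 - 1459 = -920281/630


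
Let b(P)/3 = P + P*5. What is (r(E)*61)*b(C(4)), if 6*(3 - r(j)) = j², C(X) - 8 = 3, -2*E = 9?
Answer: -18117/4 ≈ -4529.3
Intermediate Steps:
E = -9/2 (E = -½*9 = -9/2 ≈ -4.5000)
C(X) = 11 (C(X) = 8 + 3 = 11)
b(P) = 18*P (b(P) = 3*(P + P*5) = 3*(P + 5*P) = 3*(6*P) = 18*P)
r(j) = 3 - j²/6
(r(E)*61)*b(C(4)) = ((3 - (-9/2)²/6)*61)*(18*11) = ((3 - ⅙*81/4)*61)*198 = ((3 - 27/8)*61)*198 = -3/8*61*198 = -183/8*198 = -18117/4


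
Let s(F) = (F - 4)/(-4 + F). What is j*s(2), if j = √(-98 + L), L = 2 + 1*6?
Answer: 3*I*√10 ≈ 9.4868*I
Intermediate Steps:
L = 8 (L = 2 + 6 = 8)
s(F) = 1 (s(F) = (-4 + F)/(-4 + F) = 1)
j = 3*I*√10 (j = √(-98 + 8) = √(-90) = 3*I*√10 ≈ 9.4868*I)
j*s(2) = (3*I*√10)*1 = 3*I*√10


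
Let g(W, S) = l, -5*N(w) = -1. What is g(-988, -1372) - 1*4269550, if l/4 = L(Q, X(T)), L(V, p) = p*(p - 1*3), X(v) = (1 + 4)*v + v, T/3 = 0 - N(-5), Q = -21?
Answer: -106736374/25 ≈ -4.2695e+6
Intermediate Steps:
N(w) = ⅕ (N(w) = -⅕*(-1) = ⅕)
T = -⅗ (T = 3*(0 - 1*⅕) = 3*(0 - ⅕) = 3*(-⅕) = -⅗ ≈ -0.60000)
X(v) = 6*v (X(v) = 5*v + v = 6*v)
L(V, p) = p*(-3 + p) (L(V, p) = p*(p - 3) = p*(-3 + p))
l = 2376/25 (l = 4*((6*(-⅗))*(-3 + 6*(-⅗))) = 4*(-18*(-3 - 18/5)/5) = 4*(-18/5*(-33/5)) = 4*(594/25) = 2376/25 ≈ 95.040)
g(W, S) = 2376/25
g(-988, -1372) - 1*4269550 = 2376/25 - 1*4269550 = 2376/25 - 4269550 = -106736374/25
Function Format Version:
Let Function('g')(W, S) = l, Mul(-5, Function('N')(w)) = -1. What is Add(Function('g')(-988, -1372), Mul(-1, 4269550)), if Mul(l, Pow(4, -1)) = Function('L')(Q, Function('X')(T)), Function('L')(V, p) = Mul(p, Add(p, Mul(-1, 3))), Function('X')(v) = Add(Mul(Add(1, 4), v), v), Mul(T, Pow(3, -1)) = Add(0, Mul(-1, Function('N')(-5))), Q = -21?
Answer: Rational(-106736374, 25) ≈ -4.2695e+6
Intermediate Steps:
Function('N')(w) = Rational(1, 5) (Function('N')(w) = Mul(Rational(-1, 5), -1) = Rational(1, 5))
T = Rational(-3, 5) (T = Mul(3, Add(0, Mul(-1, Rational(1, 5)))) = Mul(3, Add(0, Rational(-1, 5))) = Mul(3, Rational(-1, 5)) = Rational(-3, 5) ≈ -0.60000)
Function('X')(v) = Mul(6, v) (Function('X')(v) = Add(Mul(5, v), v) = Mul(6, v))
Function('L')(V, p) = Mul(p, Add(-3, p)) (Function('L')(V, p) = Mul(p, Add(p, -3)) = Mul(p, Add(-3, p)))
l = Rational(2376, 25) (l = Mul(4, Mul(Mul(6, Rational(-3, 5)), Add(-3, Mul(6, Rational(-3, 5))))) = Mul(4, Mul(Rational(-18, 5), Add(-3, Rational(-18, 5)))) = Mul(4, Mul(Rational(-18, 5), Rational(-33, 5))) = Mul(4, Rational(594, 25)) = Rational(2376, 25) ≈ 95.040)
Function('g')(W, S) = Rational(2376, 25)
Add(Function('g')(-988, -1372), Mul(-1, 4269550)) = Add(Rational(2376, 25), Mul(-1, 4269550)) = Add(Rational(2376, 25), -4269550) = Rational(-106736374, 25)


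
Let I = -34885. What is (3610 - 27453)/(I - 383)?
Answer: 23843/35268 ≈ 0.67605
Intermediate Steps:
(3610 - 27453)/(I - 383) = (3610 - 27453)/(-34885 - 383) = -23843/(-35268) = -23843*(-1/35268) = 23843/35268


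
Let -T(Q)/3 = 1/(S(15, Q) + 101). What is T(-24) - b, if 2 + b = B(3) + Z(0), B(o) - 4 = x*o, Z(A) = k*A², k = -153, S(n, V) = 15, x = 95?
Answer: -33295/116 ≈ -287.03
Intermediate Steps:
T(Q) = -3/116 (T(Q) = -3/(15 + 101) = -3/116)
Z(A) = -153*A²
B(o) = 4 + 95*o
b = 287 (b = -2 + ((4 + 95*3) - 153*0²) = -2 + ((4 + 285) - 153*0) = -2 + (289 + 0) = -2 + 289 = 287)
T(-24) - b = -3/116 - 1*287 = -3/116 - 287 = -33295/116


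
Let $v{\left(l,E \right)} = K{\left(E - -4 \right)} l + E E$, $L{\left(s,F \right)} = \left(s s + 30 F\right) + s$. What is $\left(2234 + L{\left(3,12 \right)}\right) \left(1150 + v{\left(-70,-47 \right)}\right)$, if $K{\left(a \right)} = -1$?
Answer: $8935974$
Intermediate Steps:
$L{\left(s,F \right)} = s + s^{2} + 30 F$ ($L{\left(s,F \right)} = \left(s^{2} + 30 F\right) + s = s + s^{2} + 30 F$)
$v{\left(l,E \right)} = E^{2} - l$ ($v{\left(l,E \right)} = - l + E E = - l + E^{2} = E^{2} - l$)
$\left(2234 + L{\left(3,12 \right)}\right) \left(1150 + v{\left(-70,-47 \right)}\right) = \left(2234 + \left(3 + 3^{2} + 30 \cdot 12\right)\right) \left(1150 + \left(\left(-47\right)^{2} - -70\right)\right) = \left(2234 + \left(3 + 9 + 360\right)\right) \left(1150 + \left(2209 + 70\right)\right) = \left(2234 + 372\right) \left(1150 + 2279\right) = 2606 \cdot 3429 = 8935974$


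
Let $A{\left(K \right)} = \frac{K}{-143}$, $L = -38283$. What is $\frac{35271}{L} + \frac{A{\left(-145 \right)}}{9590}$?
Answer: $- \frac{460609907}{500001502} \approx -0.92122$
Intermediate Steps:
$A{\left(K \right)} = - \frac{K}{143}$ ($A{\left(K \right)} = K \left(- \frac{1}{143}\right) = - \frac{K}{143}$)
$\frac{35271}{L} + \frac{A{\left(-145 \right)}}{9590} = \frac{35271}{-38283} + \frac{\left(- \frac{1}{143}\right) \left(-145\right)}{9590} = 35271 \left(- \frac{1}{38283}\right) + \frac{145}{143} \cdot \frac{1}{9590} = - \frac{11757}{12761} + \frac{29}{274274} = - \frac{460609907}{500001502}$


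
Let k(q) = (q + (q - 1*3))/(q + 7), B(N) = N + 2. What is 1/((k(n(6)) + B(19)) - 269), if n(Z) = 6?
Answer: -13/3215 ≈ -0.0040435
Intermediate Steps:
B(N) = 2 + N
k(q) = (-3 + 2*q)/(7 + q) (k(q) = (q + (q - 3))/(7 + q) = (q + (-3 + q))/(7 + q) = (-3 + 2*q)/(7 + q))
1/((k(n(6)) + B(19)) - 269) = 1/(((-3 + 2*6)/(7 + 6) + (2 + 19)) - 269) = 1/(((-3 + 12)/13 + 21) - 269) = 1/(((1/13)*9 + 21) - 269) = 1/((9/13 + 21) - 269) = 1/(282/13 - 269) = 1/(-3215/13) = -13/3215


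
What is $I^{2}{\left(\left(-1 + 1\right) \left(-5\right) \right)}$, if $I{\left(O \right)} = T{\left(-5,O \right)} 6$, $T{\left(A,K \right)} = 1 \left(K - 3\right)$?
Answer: $324$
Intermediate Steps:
$T{\left(A,K \right)} = -3 + K$ ($T{\left(A,K \right)} = 1 \left(-3 + K\right) = -3 + K$)
$I{\left(O \right)} = -18 + 6 O$ ($I{\left(O \right)} = \left(-3 + O\right) 6 = -18 + 6 O$)
$I^{2}{\left(\left(-1 + 1\right) \left(-5\right) \right)} = \left(-18 + 6 \left(-1 + 1\right) \left(-5\right)\right)^{2} = \left(-18 + 6 \cdot 0 \left(-5\right)\right)^{2} = \left(-18 + 6 \cdot 0\right)^{2} = \left(-18 + 0\right)^{2} = \left(-18\right)^{2} = 324$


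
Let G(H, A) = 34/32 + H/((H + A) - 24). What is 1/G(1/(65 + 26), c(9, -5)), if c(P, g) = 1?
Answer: 8368/8887 ≈ 0.94160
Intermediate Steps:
G(H, A) = 17/16 + H/(-24 + A + H) (G(H, A) = 34*(1/32) + H/((A + H) - 24) = 17/16 + H/(-24 + A + H))
1/G(1/(65 + 26), c(9, -5)) = 1/((-408 + 17*1 + 33/(65 + 26))/(16*(-24 + 1 + 1/(65 + 26)))) = 1/((-408 + 17 + 33/91)/(16*(-24 + 1 + 1/91))) = 1/((-408 + 17 + 33*(1/91))/(16*(-24 + 1 + 1/91))) = 1/((-408 + 17 + 33/91)/(16*(-2092/91))) = 1/((1/16)*(-91/2092)*(-35548/91)) = 1/(8887/8368) = 8368/8887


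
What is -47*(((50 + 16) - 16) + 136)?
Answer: -8742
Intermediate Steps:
-47*(((50 + 16) - 16) + 136) = -47*((66 - 16) + 136) = -47*(50 + 136) = -47*186 = -8742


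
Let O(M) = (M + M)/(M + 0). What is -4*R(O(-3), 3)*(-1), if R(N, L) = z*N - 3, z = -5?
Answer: -52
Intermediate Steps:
O(M) = 2 (O(M) = (2*M)/M = 2)
R(N, L) = -3 - 5*N (R(N, L) = -5*N - 3 = -3 - 5*N)
-4*R(O(-3), 3)*(-1) = -4*(-3 - 5*2)*(-1) = -4*(-3 - 10)*(-1) = -(-52)*(-1) = -4*13 = -52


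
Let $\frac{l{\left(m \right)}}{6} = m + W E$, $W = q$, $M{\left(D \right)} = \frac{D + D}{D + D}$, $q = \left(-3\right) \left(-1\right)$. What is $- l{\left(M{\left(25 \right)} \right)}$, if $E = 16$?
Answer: $-294$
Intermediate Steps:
$q = 3$
$M{\left(D \right)} = 1$ ($M{\left(D \right)} = \frac{2 D}{2 D} = 2 D \frac{1}{2 D} = 1$)
$W = 3$
$l{\left(m \right)} = 288 + 6 m$ ($l{\left(m \right)} = 6 \left(m + 3 \cdot 16\right) = 6 \left(m + 48\right) = 6 \left(48 + m\right) = 288 + 6 m$)
$- l{\left(M{\left(25 \right)} \right)} = - (288 + 6 \cdot 1) = - (288 + 6) = \left(-1\right) 294 = -294$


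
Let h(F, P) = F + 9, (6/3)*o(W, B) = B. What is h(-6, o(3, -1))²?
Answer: 9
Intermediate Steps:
o(W, B) = B/2
h(F, P) = 9 + F
h(-6, o(3, -1))² = (9 - 6)² = 3² = 9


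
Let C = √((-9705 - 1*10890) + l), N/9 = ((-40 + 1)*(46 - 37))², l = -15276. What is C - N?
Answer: -1108809 + I*√35871 ≈ -1.1088e+6 + 189.4*I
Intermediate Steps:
N = 1108809 (N = 9*((-40 + 1)*(46 - 37))² = 9*(-39*9)² = 9*(-351)² = 9*123201 = 1108809)
C = I*√35871 (C = √((-9705 - 1*10890) - 15276) = √((-9705 - 10890) - 15276) = √(-20595 - 15276) = √(-35871) = I*√35871 ≈ 189.4*I)
C - N = I*√35871 - 1*1108809 = I*√35871 - 1108809 = -1108809 + I*√35871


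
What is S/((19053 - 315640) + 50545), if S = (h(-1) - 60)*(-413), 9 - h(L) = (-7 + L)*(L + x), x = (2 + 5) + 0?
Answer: -413/82014 ≈ -0.0050357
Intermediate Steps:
x = 7 (x = 7 + 0 = 7)
h(L) = 9 - (-7 + L)*(7 + L) (h(L) = 9 - (-7 + L)*(L + 7) = 9 - (-7 + L)*(7 + L))
S = 1239 (S = ((58 - 1*(-1)**2) - 60)*(-413) = ((58 - 1*1) - 60)*(-413) = ((58 - 1) - 60)*(-413) = (57 - 60)*(-413) = -3*(-413) = 1239)
S/((19053 - 315640) + 50545) = 1239/((19053 - 315640) + 50545) = 1239/(-296587 + 50545) = 1239/(-246042) = 1239*(-1/246042) = -413/82014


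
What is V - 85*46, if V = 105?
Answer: -3805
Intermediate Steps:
V - 85*46 = 105 - 85*46 = 105 - 3910 = -3805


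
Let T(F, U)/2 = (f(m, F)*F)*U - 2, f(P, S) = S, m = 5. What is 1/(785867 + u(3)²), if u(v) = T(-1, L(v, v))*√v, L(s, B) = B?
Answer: 1/785879 ≈ 1.2725e-6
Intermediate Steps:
T(F, U) = -4 + 2*U*F² (T(F, U) = 2*((F*F)*U - 2) = 2*(F²*U - 2) = 2*(U*F² - 2) = 2*(-2 + U*F²) = -4 + 2*U*F²)
u(v) = √v*(-4 + 2*v) (u(v) = (-4 + 2*v*(-1)²)*√v = (-4 + 2*v*1)*√v = (-4 + 2*v)*√v = √v*(-4 + 2*v))
1/(785867 + u(3)²) = 1/(785867 + (2*√3*(-2 + 3))²) = 1/(785867 + (2*√3*1)²) = 1/(785867 + (2*√3)²) = 1/(785867 + 12) = 1/785879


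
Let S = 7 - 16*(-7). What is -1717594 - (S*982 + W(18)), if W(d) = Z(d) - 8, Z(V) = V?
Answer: -1834462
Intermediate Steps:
W(d) = -8 + d (W(d) = d - 8 = -8 + d)
S = 119 (S = 7 + 112 = 119)
-1717594 - (S*982 + W(18)) = -1717594 - (119*982 + (-8 + 18)) = -1717594 - (116858 + 10) = -1717594 - 1*116868 = -1717594 - 116868 = -1834462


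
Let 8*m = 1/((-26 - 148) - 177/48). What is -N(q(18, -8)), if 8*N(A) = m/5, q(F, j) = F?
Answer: 1/56860 ≈ 1.7587e-5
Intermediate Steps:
m = -2/2843 (m = 1/(8*((-26 - 148) - 177/48)) = 1/(8*(-174 - 177*1/48)) = 1/(8*(-174 - 59/16)) = 1/(8*(-2843/16)) = (⅛)*(-16/2843) = -2/2843 ≈ -0.00070348)
N(A) = -1/56860 (N(A) = (-2/2843/5)/8 = (-2/2843*⅕)/8 = (⅛)*(-2/14215) = -1/56860)
-N(q(18, -8)) = -1*(-1/56860) = 1/56860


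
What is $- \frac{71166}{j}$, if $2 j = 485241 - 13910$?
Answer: $- \frac{142332}{471331} \approx -0.30198$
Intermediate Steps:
$j = \frac{471331}{2}$ ($j = \frac{485241 - 13910}{2} = \frac{1}{2} \cdot 471331 = \frac{471331}{2} \approx 2.3567 \cdot 10^{5}$)
$- \frac{71166}{j} = - \frac{71166}{\frac{471331}{2}} = \left(-71166\right) \frac{2}{471331} = - \frac{142332}{471331}$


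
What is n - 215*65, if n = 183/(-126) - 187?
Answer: -594865/42 ≈ -14163.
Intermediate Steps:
n = -7915/42 (n = 183*(-1/126) - 187 = -61/42 - 187 = -7915/42 ≈ -188.45)
n - 215*65 = -7915/42 - 215*65 = -7915/42 - 13975 = -594865/42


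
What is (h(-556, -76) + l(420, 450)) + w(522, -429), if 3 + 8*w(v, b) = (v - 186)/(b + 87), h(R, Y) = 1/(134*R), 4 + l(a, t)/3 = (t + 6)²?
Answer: 662272456345/1061682 ≈ 6.2380e+5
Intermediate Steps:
l(a, t) = -12 + 3*(6 + t)² (l(a, t) = -12 + 3*(t + 6)² = -12 + 3*(6 + t)²)
h(R, Y) = 1/(134*R)
w(v, b) = -3/8 + (-186 + v)/(8*(87 + b)) (w(v, b) = -3/8 + ((v - 186)/(b + 87))/8 = -3/8 + ((-186 + v)/(87 + b))/8 = -3/8 + (-186 + v)/(8*(87 + b)))
(h(-556, -76) + l(420, 450)) + w(522, -429) = ((1/134)/(-556) + (-12 + 3*(6 + 450)²)) + (-447 + 522 - 3*(-429))/(8*(87 - 429)) = ((1/134)*(-1/556) + (-12 + 3*456²)) + (⅛)*(-447 + 522 + 1287)/(-342) = (-1/74504 + (-12 + 3*207936)) + (⅛)*(-1/342)*1362 = (-1/74504 + (-12 + 623808)) - 227/456 = (-1/74504 + 623796) - 227/456 = 46475297183/74504 - 227/456 = 662272456345/1061682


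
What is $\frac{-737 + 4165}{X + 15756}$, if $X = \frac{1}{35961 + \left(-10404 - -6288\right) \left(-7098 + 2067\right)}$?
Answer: $\frac{71108913396}{326835484093} \approx 0.21757$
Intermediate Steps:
$X = \frac{1}{20743557}$ ($X = \frac{1}{35961 + \left(-10404 + 6288\right) \left(-5031\right)} = \frac{1}{35961 - -20707596} = \frac{1}{35961 + 20707596} = \frac{1}{20743557} \approx 4.8208 \cdot 10^{-8}$)
$\frac{-737 + 4165}{X + 15756} = \frac{-737 + 4165}{\frac{1}{20743557} + 15756} = \frac{3428}{\frac{326835484093}{20743557}} = 3428 \cdot \frac{20743557}{326835484093} = \frac{71108913396}{326835484093}$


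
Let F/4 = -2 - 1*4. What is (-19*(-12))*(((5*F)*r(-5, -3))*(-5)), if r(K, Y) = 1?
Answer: 136800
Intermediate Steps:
F = -24 (F = 4*(-2 - 1*4) = 4*(-2 - 4) = 4*(-6) = -24)
(-19*(-12))*(((5*F)*r(-5, -3))*(-5)) = (-19*(-12))*(((5*(-24))*1)*(-5)) = 228*(-120*1*(-5)) = 228*(-120*(-5)) = 228*600 = 136800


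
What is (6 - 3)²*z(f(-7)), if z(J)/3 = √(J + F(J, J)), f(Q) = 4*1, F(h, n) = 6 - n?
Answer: 27*√6 ≈ 66.136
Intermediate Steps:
f(Q) = 4
z(J) = 3*√6 (z(J) = 3*√(J + (6 - J)) = 3*√6)
(6 - 3)²*z(f(-7)) = (6 - 3)²*(3*√6) = 3²*(3*√6) = 9*(3*√6) = 27*√6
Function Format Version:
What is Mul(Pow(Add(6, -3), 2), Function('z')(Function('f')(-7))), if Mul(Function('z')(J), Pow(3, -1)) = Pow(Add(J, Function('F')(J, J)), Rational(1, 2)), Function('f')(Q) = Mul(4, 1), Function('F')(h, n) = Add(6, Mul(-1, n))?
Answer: Mul(27, Pow(6, Rational(1, 2))) ≈ 66.136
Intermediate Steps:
Function('f')(Q) = 4
Function('z')(J) = Mul(3, Pow(6, Rational(1, 2))) (Function('z')(J) = Mul(3, Pow(Add(J, Add(6, Mul(-1, J))), Rational(1, 2))) = Mul(3, Pow(6, Rational(1, 2))))
Mul(Pow(Add(6, -3), 2), Function('z')(Function('f')(-7))) = Mul(Pow(Add(6, -3), 2), Mul(3, Pow(6, Rational(1, 2)))) = Mul(Pow(3, 2), Mul(3, Pow(6, Rational(1, 2)))) = Mul(9, Mul(3, Pow(6, Rational(1, 2)))) = Mul(27, Pow(6, Rational(1, 2)))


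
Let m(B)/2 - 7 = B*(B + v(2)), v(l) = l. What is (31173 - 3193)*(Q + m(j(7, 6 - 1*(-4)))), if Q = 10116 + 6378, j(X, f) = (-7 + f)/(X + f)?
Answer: 133493531320/289 ≈ 4.6192e+8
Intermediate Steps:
j(X, f) = (-7 + f)/(X + f)
m(B) = 14 + 2*B*(2 + B) (m(B) = 14 + 2*(B*(B + 2)) = 14 + 2*(B*(2 + B)) = 14 + 2*B*(2 + B))
Q = 16494
(31173 - 3193)*(Q + m(j(7, 6 - 1*(-4)))) = (31173 - 3193)*(16494 + (14 + 2*((-7 + (6 - 1*(-4)))/(7 + (6 - 1*(-4))))**2 + 4*((-7 + (6 - 1*(-4)))/(7 + (6 - 1*(-4)))))) = 27980*(16494 + (14 + 2*((-7 + (6 + 4))/(7 + (6 + 4)))**2 + 4*((-7 + (6 + 4))/(7 + (6 + 4))))) = 27980*(16494 + (14 + 2*((-7 + 10)/(7 + 10))**2 + 4*((-7 + 10)/(7 + 10)))) = 27980*(16494 + (14 + 2*(3/17)**2 + 4*(3/17))) = 27980*(16494 + (14 + 2*(9/289) + 12/17)) = 27980*(16494 + (14 + 18/289 + 12/17)) = 27980*(16494 + 4268/289) = 27980*(4771034/289) = 133493531320/289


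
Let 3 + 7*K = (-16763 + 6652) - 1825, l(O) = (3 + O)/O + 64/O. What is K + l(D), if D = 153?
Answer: -1825127/1071 ≈ -1704.1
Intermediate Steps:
l(O) = 64/O + (3 + O)/O (l(O) = (3 + O)/O + 64/O = 64/O + (3 + O)/O)
K = -11939/7 (K = -3/7 + ((-16763 + 6652) - 1825)/7 = -3/7 + (-10111 - 1825)/7 = -3/7 + (1/7)*(-11936) = -3/7 - 11936/7 = -11939/7 ≈ -1705.6)
K + l(D) = -11939/7 + (67 + 153)/153 = -11939/7 + (1/153)*220 = -11939/7 + 220/153 = -1825127/1071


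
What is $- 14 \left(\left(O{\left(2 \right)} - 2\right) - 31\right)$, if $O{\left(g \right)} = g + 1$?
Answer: $420$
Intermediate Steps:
$O{\left(g \right)} = 1 + g$
$- 14 \left(\left(O{\left(2 \right)} - 2\right) - 31\right) = - 14 \left(\left(\left(1 + 2\right) - 2\right) - 31\right) = - 14 \left(\left(3 - 2\right) - 31\right) = - 14 \left(1 - 31\right) = \left(-14\right) \left(-30\right) = 420$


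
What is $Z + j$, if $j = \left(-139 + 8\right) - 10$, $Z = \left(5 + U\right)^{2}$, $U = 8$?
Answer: $28$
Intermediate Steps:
$Z = 169$ ($Z = \left(5 + 8\right)^{2} = 13^{2} = 169$)
$j = -141$ ($j = -131 - 10 = -141$)
$Z + j = 169 - 141 = 28$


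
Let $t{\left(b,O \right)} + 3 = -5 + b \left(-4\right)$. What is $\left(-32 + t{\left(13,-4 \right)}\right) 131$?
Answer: $-12052$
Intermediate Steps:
$t{\left(b,O \right)} = -8 - 4 b$ ($t{\left(b,O \right)} = -3 + \left(-5 + b \left(-4\right)\right) = -3 - \left(5 + 4 b\right) = -8 - 4 b$)
$\left(-32 + t{\left(13,-4 \right)}\right) 131 = \left(-32 - 60\right) 131 = \left(-92\right) 131 = -12052$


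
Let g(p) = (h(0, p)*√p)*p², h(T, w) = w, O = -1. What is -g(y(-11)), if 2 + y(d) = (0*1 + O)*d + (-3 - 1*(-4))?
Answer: -1000*√10 ≈ -3162.3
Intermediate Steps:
y(d) = -1 - d (y(d) = -2 + ((0*1 - 1)*d + (-3 - 1*(-4))) = -2 + ((0 - 1)*d + (-3 + 4)) = -2 + (-d + 1) = -2 + (1 - d) = -1 - d)
g(p) = p^(7/2) (g(p) = (p*√p)*p² = p^(3/2)*p² = p^(7/2))
-g(y(-11)) = -(-1 - 1*(-11))^(7/2) = -(-1 + 11)^(7/2) = -10^(7/2) = -1000*√10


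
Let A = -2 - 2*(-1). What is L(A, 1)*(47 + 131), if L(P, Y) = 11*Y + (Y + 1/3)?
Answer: 6586/3 ≈ 2195.3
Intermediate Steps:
A = 0 (A = -2 + 2 = 0)
L(P, Y) = ⅓ + 12*Y (L(P, Y) = 11*Y + (Y + ⅓) = 11*Y + (⅓ + Y) = ⅓ + 12*Y)
L(A, 1)*(47 + 131) = (⅓ + 12*1)*(47 + 131) = (⅓ + 12)*178 = (37/3)*178 = 6586/3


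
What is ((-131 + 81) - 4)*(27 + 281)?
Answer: -16632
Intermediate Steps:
((-131 + 81) - 4)*(27 + 281) = (-50 - 4)*308 = -54*308 = -16632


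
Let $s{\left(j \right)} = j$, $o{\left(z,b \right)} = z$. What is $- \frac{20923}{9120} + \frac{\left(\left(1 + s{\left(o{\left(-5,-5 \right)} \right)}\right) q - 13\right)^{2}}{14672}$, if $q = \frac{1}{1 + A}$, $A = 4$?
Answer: $- \frac{95389201}{41815200} \approx -2.2812$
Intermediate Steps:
$q = \frac{1}{5}$ ($q = \frac{1}{1 + 4} = \frac{1}{5} \approx 0.2$)
$- \frac{20923}{9120} + \frac{\left(\left(1 + s{\left(o{\left(-5,-5 \right)} \right)}\right) q - 13\right)^{2}}{14672} = - \frac{20923}{9120} + \frac{\left(\left(1 - 5\right) \frac{1}{5} - 13\right)^{2}}{14672} = \left(-20923\right) \frac{1}{9120} + \left(\left(-4\right) \frac{1}{5} - 13\right)^{2} \cdot \frac{1}{14672} = - \frac{20923}{9120} + \left(- \frac{4}{5} - 13\right)^{2} \cdot \frac{1}{14672} = - \frac{20923}{9120} + \left(- \frac{69}{5}\right)^{2} \cdot \frac{1}{14672} = - \frac{20923}{9120} + \frac{4761}{25} \cdot \frac{1}{14672} = - \frac{20923}{9120} + \frac{4761}{366800} = - \frac{95389201}{41815200}$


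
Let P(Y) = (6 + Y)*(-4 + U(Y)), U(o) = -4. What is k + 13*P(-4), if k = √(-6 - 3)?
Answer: -208 + 3*I ≈ -208.0 + 3.0*I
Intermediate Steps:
k = 3*I (k = √(-9) = 3*I ≈ 3.0*I)
P(Y) = -48 - 8*Y (P(Y) = (6 + Y)*(-4 - 4) = (6 + Y)*(-8) = -48 - 8*Y)
k + 13*P(-4) = 3*I + 13*(-48 - 8*(-4)) = 3*I + 13*(-48 + 32) = 3*I + 13*(-16) = 3*I - 208 = -208 + 3*I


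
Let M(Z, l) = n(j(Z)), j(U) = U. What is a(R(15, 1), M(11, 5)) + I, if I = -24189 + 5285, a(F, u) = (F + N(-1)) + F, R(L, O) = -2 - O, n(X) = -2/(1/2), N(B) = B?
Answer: -18911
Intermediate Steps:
n(X) = -4 (n(X) = -2/(1*(½)) = -2/½ = -2*2 = -4)
M(Z, l) = -4
a(F, u) = -1 + 2*F (a(F, u) = (F - 1) + F = (-1 + F) + F = -1 + 2*F)
I = -18904
a(R(15, 1), M(11, 5)) + I = (-1 + 2*(-2 - 1*1)) - 18904 = (-1 + 2*(-2 - 1)) - 18904 = (-1 + 2*(-3)) - 18904 = (-1 - 6) - 18904 = -7 - 18904 = -18911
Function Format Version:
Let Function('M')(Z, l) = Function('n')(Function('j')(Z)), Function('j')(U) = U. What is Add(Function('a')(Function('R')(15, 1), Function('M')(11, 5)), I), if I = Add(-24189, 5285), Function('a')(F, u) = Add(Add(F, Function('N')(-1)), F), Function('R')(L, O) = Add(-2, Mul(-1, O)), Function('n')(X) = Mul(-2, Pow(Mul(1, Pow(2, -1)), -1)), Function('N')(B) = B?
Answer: -18911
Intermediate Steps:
Function('n')(X) = -4 (Function('n')(X) = Mul(-2, Pow(Mul(1, Rational(1, 2)), -1)) = Mul(-2, Pow(Rational(1, 2), -1)) = Mul(-2, 2) = -4)
Function('M')(Z, l) = -4
Function('a')(F, u) = Add(-1, Mul(2, F)) (Function('a')(F, u) = Add(Add(F, -1), F) = Add(Add(-1, F), F) = Add(-1, Mul(2, F)))
I = -18904
Add(Function('a')(Function('R')(15, 1), Function('M')(11, 5)), I) = Add(Add(-1, Mul(2, Add(-2, Mul(-1, 1)))), -18904) = Add(Add(-1, Mul(2, Add(-2, -1))), -18904) = Add(Add(-1, Mul(2, -3)), -18904) = Add(Add(-1, -6), -18904) = Add(-7, -18904) = -18911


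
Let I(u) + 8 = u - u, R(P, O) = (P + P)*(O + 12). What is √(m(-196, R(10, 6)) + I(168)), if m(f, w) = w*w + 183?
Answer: 5*√5191 ≈ 360.24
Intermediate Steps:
R(P, O) = 2*P*(12 + O) (R(P, O) = (2*P)*(12 + O) = 2*P*(12 + O))
I(u) = -8 (I(u) = -8 + (u - u) = -8 + 0 = -8)
m(f, w) = 183 + w² (m(f, w) = w² + 183 = 183 + w²)
√(m(-196, R(10, 6)) + I(168)) = √((183 + (2*10*(12 + 6))²) - 8) = √((183 + (2*10*18)²) - 8) = √((183 + 360²) - 8) = √((183 + 129600) - 8) = √(129783 - 8) = √129775 = 5*√5191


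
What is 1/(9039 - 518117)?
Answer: -1/509078 ≈ -1.9643e-6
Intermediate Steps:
1/(9039 - 518117) = 1/(-509078) = -1/509078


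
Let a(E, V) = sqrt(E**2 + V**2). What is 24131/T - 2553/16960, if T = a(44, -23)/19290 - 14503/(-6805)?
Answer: 601181789521168620184917/53096434072471418560 - 862231326803790*sqrt(2465)/3130685971254211 ≈ 11309.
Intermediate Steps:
T = 14503/6805 + sqrt(2465)/19290 (T = sqrt(44**2 + (-23)**2)/19290 - 14503/(-6805) = sqrt(1936 + 529)*(1/19290) - 14503*(-1/6805) = sqrt(2465)*(1/19290) + 14503/6805 = sqrt(2465)/19290 + 14503/6805 = 14503/6805 + sqrt(2465)/19290 ≈ 2.1338)
24131/T - 2553/16960 = 24131/(14503/6805 + sqrt(2465)/19290) - 2553/16960 = -2553/16960 + 24131/(14503/6805 + sqrt(2465)/19290)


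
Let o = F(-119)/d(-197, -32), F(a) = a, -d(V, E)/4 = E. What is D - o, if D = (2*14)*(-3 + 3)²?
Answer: 119/128 ≈ 0.92969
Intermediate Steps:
d(V, E) = -4*E
D = 0 (D = 28*0² = 28*0 = 0)
o = -119/128 (o = -119/((-4*(-32))) = -119/128 ≈ -0.92969)
D - o = 0 - 1*(-119/128) = 0 + 119/128 = 119/128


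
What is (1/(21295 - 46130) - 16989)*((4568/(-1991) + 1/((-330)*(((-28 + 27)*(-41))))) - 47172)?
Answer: 594428897197620028/741697275 ≈ 8.0144e+8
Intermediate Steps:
(1/(21295 - 46130) - 16989)*((4568/(-1991) + 1/((-330)*(((-28 + 27)*(-41))))) - 47172) = (1/(-24835) - 16989)*((4568*(-1/1991) - 1/(330*((-1*(-41))))) - 47172) = (-1/24835 - 16989)*((-4568/1991 - 1/330/41) - 47172) = -421921816*((-4568/1991 - 1/330*1/41) - 47172)/24835 = -421921816*((-4568/1991 - 1/13530) - 47172)/24835 = -421921816*(-5618821/2448930 - 47172)/24835 = -421921816/24835*(-115526544781/2448930) = 594428897197620028/741697275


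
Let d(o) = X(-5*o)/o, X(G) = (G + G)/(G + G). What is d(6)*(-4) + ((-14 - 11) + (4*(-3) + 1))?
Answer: -110/3 ≈ -36.667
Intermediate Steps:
X(G) = 1 (X(G) = (2*G)/((2*G)) = (2*G)*(1/(2*G)) = 1)
d(o) = 1/o
d(6)*(-4) + ((-14 - 11) + (4*(-3) + 1)) = -4/6 + ((-14 - 11) + (4*(-3) + 1)) = (⅙)*(-4) + (-25 + (-12 + 1)) = -⅔ + (-25 - 11) = -⅔ - 36 = -110/3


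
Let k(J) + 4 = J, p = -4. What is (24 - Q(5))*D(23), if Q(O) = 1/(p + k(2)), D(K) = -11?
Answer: -1595/6 ≈ -265.83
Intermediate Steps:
k(J) = -4 + J
Q(O) = -⅙ (Q(O) = 1/(-4 + (-4 + 2)) = 1/(-4 - 2) = 1/(-6) = -⅙)
(24 - Q(5))*D(23) = (24 - 1*(-⅙))*(-11) = (24 + ⅙)*(-11) = (145/6)*(-11) = -1595/6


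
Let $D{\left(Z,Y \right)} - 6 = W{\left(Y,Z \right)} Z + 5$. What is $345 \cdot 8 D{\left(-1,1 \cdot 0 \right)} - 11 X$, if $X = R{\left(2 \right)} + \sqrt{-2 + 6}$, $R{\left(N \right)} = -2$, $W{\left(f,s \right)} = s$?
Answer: $33120$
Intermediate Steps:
$D{\left(Z,Y \right)} = 11 + Z^{2}$ ($D{\left(Z,Y \right)} = 6 + \left(Z Z + 5\right) = 6 + \left(Z^{2} + 5\right) = 6 + \left(5 + Z^{2}\right) = 11 + Z^{2}$)
$X = 0$ ($X = -2 + \sqrt{-2 + 6} = -2 + \sqrt{4} = -2 + 2 = 0$)
$345 \cdot 8 D{\left(-1,1 \cdot 0 \right)} - 11 X = 345 \cdot 8 \left(11 + \left(-1\right)^{2}\right) - 0 = 345 \cdot 8 \left(11 + 1\right) + 0 = 345 \cdot 8 \cdot 12 + 0 = 345 \cdot 96 + 0 = 33120 + 0 = 33120$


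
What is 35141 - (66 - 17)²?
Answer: 32740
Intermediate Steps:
35141 - (66 - 17)² = 35141 - 1*49² = 35141 - 1*2401 = 35141 - 2401 = 32740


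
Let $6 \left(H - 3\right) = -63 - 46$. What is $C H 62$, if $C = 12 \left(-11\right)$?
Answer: $124124$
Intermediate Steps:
$H = - \frac{91}{6}$ ($H = 3 + \frac{-63 - 46}{6} = 3 + \frac{1}{6} \left(-109\right) = 3 - \frac{109}{6} = - \frac{91}{6} \approx -15.167$)
$C = -132$
$C H 62 = \left(-132\right) \left(- \frac{91}{6}\right) 62 = 2002 \cdot 62 = 124124$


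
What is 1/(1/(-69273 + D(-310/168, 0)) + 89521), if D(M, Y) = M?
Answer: 5819087/520930487243 ≈ 1.1171e-5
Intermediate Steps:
1/(1/(-69273 + D(-310/168, 0)) + 89521) = 1/(1/(-69273 - 310/168) + 89521) = 1/(1/(-69273 - 310*1/168) + 89521) = 1/(1/(-69273 - 155/84) + 89521) = 1/(1/(-5819087/84) + 89521) = 1/(-84/5819087 + 89521) = 1/(520930487243/5819087) = 5819087/520930487243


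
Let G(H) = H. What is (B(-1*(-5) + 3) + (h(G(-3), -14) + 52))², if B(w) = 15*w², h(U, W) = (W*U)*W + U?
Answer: 177241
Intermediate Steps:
h(U, W) = U + U*W² (h(U, W) = (U*W)*W + U = U*W² + U = U + U*W²)
(B(-1*(-5) + 3) + (h(G(-3), -14) + 52))² = (15*(-1*(-5) + 3)² + (-3*(1 + (-14)²) + 52))² = (15*(5 + 3)² + (-3*(1 + 196) + 52))² = (15*8² + (-3*197 + 52))² = (15*64 + (-591 + 52))² = (960 - 539)² = 421² = 177241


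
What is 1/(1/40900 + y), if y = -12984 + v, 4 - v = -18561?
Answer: 40900/228262901 ≈ 0.00017918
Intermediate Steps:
v = 18565 (v = 4 - 1*(-18561) = 4 + 18561 = 18565)
y = 5581 (y = -12984 + 18565 = 5581)
1/(1/40900 + y) = 1/(1/40900 + 5581) = 1/(228262901/40900) = 40900/228262901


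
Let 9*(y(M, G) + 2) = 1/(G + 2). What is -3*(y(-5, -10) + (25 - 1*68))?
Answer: 3241/24 ≈ 135.04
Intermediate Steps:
y(M, G) = -2 + 1/(9*(2 + G)) (y(M, G) = -2 + 1/(9*(G + 2)) = -2 + 1/(9*(2 + G)))
-3*(y(-5, -10) + (25 - 1*68)) = -3*((-35 - 18*(-10))/(9*(2 - 10)) + (25 - 1*68)) = -3*((1/9)*(-35 + 180)/(-8) + (25 - 68)) = -3*((1/9)*(-1/8)*145 - 43) = -3*(-145/72 - 43) = -3*(-3241/72) = 3241/24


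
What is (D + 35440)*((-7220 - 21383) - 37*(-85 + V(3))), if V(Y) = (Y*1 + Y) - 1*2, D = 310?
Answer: -915414500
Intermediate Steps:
V(Y) = -2 + 2*Y (V(Y) = (Y + Y) - 2 = 2*Y - 2 = -2 + 2*Y)
(D + 35440)*((-7220 - 21383) - 37*(-85 + V(3))) = (310 + 35440)*((-7220 - 21383) - 37*(-85 + (-2 + 2*3))) = 35750*(-28603 - 37*(-85 + (-2 + 6))) = 35750*(-28603 - 37*(-85 + 4)) = 35750*(-28603 - 37*(-81)) = 35750*(-28603 + 2997) = 35750*(-25606) = -915414500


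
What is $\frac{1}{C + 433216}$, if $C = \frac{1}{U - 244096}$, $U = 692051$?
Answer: $\frac{447955}{194061273281} \approx 2.3083 \cdot 10^{-6}$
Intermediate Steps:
$C = \frac{1}{447955}$ ($C = \frac{1}{692051 - 244096} = \frac{1}{447955} \approx 2.2324 \cdot 10^{-6}$)
$\frac{1}{C + 433216} = \frac{1}{\frac{1}{447955} + 433216} = \frac{1}{\frac{194061273281}{447955}} = \frac{447955}{194061273281}$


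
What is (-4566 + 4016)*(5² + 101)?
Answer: -69300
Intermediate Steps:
(-4566 + 4016)*(5² + 101) = -550*(25 + 101) = -550*126 = -69300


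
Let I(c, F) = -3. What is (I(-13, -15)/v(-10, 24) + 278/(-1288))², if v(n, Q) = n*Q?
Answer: 6859161/165894400 ≈ 0.041347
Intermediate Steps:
v(n, Q) = Q*n
(I(-13, -15)/v(-10, 24) + 278/(-1288))² = (-3/(24*(-10)) + 278/(-1288))² = (-3/(-240) + 278*(-1/1288))² = (-3*(-1/240) - 139/644)² = (1/80 - 139/644)² = (-2619/12880)² = 6859161/165894400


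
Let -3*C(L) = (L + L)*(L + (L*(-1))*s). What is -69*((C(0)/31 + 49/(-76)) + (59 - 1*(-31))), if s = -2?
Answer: -468579/76 ≈ -6165.5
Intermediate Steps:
C(L) = -2*L² (C(L) = -(L + L)*(L + (L*(-1))*(-2))/3 = -2*L*(L - L*(-2))/3 = -2*L*(L + 2*L)/3 = -2*L*3*L/3 = -2*L²)
-69*((C(0)/31 + 49/(-76)) + (59 - 1*(-31))) = -69*((-2*0²/31 + 49/(-76)) + (59 - 1*(-31))) = -69*((-2*0*(1/31) + 49*(-1/76)) + (59 + 31)) = -69*((0*(1/31) - 49/76) + 90) = -69*((0 - 49/76) + 90) = -69*(-49/76 + 90) = -69*6791/76 = -468579/76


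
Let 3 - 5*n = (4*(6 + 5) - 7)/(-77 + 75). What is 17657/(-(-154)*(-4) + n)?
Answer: -176570/6117 ≈ -28.865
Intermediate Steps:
n = 43/10 (n = 3/5 - (4*(6 + 5) - 7)/(5*(-77 + 75)) = 3/5 - (4*11 - 7)/(5*(-2)) = 3/5 - (44 - 7)*(-1)/(5*2) = 3/5 - 37*(-1)/(5*2) = 3/5 - 1/5*(-37/2) = 3/5 + 37/10 = 43/10 ≈ 4.3000)
17657/(-(-154)*(-4) + n) = 17657/(-(-154)*(-4) + 43/10) = 17657/(-11*56 + 43/10) = 17657/(-616 + 43/10) = 17657/(-6117/10) = 17657*(-10/6117) = -176570/6117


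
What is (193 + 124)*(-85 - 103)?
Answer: -59596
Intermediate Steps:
(193 + 124)*(-85 - 103) = 317*(-188) = -59596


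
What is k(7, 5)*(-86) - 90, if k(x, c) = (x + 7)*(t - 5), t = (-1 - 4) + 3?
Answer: 8338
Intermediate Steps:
t = -2 (t = -5 + 3 = -2)
k(x, c) = -49 - 7*x (k(x, c) = (x + 7)*(-2 - 5) = (7 + x)*(-7) = -49 - 7*x)
k(7, 5)*(-86) - 90 = (-49 - 7*7)*(-86) - 90 = (-49 - 49)*(-86) - 90 = -98*(-86) - 90 = 8428 - 90 = 8338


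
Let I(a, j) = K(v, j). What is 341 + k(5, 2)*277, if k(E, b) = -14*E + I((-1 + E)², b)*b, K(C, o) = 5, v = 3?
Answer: -16279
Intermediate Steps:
I(a, j) = 5
k(E, b) = -14*E + 5*b
341 + k(5, 2)*277 = 341 + (-14*5 + 5*2)*277 = 341 + (-70 + 10)*277 = 341 - 60*277 = 341 - 16620 = -16279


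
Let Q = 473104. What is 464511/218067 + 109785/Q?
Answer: 81234165913/34389456656 ≈ 2.3622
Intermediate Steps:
464511/218067 + 109785/Q = 464511/218067 + 109785/473104 = 464511*(1/218067) + 109785*(1/473104) = 154837/72689 + 109785/473104 = 81234165913/34389456656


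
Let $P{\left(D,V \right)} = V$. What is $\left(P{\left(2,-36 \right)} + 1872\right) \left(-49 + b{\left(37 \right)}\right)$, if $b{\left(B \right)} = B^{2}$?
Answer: $2423520$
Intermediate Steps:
$\left(P{\left(2,-36 \right)} + 1872\right) \left(-49 + b{\left(37 \right)}\right) = \left(-36 + 1872\right) \left(-49 + 37^{2}\right) = 1836 \left(-49 + 1369\right) = 1836 \cdot 1320 = 2423520$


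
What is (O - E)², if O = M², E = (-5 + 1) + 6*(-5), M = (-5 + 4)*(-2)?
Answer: 1444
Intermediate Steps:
M = 2 (M = -1*(-2) = 2)
E = -34 (E = -4 - 30 = -34)
O = 4 (O = 2² = 4)
(O - E)² = (4 - 1*(-34))² = (4 + 34)² = 38² = 1444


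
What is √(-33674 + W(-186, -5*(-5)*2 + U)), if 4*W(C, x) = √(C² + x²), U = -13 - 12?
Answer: √(-134696 + √35221)/2 ≈ 183.38*I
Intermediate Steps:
U = -25
W(C, x) = √(C² + x²)/4
√(-33674 + W(-186, -5*(-5)*2 + U)) = √(-33674 + √((-186)² + (-5*(-5)*2 - 25)²)/4) = √(-33674 + √(34596 + (25*2 - 25)²)/4) = √(-33674 + √(34596 + (50 - 25)²)/4) = √(-33674 + √(34596 + 25²)/4) = √(-33674 + √(34596 + 625)/4) = √(-33674 + √35221/4)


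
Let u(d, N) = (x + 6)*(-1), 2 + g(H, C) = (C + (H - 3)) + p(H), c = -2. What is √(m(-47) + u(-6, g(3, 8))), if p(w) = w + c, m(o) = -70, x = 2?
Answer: I*√78 ≈ 8.8318*I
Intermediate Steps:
p(w) = -2 + w (p(w) = w - 2 = -2 + w)
g(H, C) = -7 + C + 2*H (g(H, C) = -2 + ((C + (H - 3)) + (-2 + H)) = -2 + ((C + (-3 + H)) + (-2 + H)) = -2 + ((-3 + C + H) + (-2 + H)) = -2 + (-5 + C + 2*H) = -7 + C + 2*H)
u(d, N) = -8 (u(d, N) = (2 + 6)*(-1) = 8*(-1) = -8)
√(m(-47) + u(-6, g(3, 8))) = √(-70 - 8) = √(-78) = I*√78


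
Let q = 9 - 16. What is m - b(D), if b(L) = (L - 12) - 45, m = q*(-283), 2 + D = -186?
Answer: 2226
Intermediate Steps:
q = -7
D = -188 (D = -2 - 186 = -188)
m = 1981 (m = -7*(-283) = 1981)
b(L) = -57 + L (b(L) = (-12 + L) - 45 = -57 + L)
m - b(D) = 1981 - (-57 - 188) = 1981 - 1*(-245) = 1981 + 245 = 2226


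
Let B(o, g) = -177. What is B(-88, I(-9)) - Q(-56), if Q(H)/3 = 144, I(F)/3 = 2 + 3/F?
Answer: -609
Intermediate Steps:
I(F) = 6 + 9/F (I(F) = 3*(2 + 3/F) = 6 + 9/F)
Q(H) = 432 (Q(H) = 3*144 = 432)
B(-88, I(-9)) - Q(-56) = -177 - 1*432 = -177 - 432 = -609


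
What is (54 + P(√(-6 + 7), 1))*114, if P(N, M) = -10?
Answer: 5016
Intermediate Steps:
(54 + P(√(-6 + 7), 1))*114 = (54 - 10)*114 = 44*114 = 5016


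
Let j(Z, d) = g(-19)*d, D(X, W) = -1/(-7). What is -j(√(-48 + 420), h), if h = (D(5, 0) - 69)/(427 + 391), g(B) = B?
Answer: -4579/2863 ≈ -1.5994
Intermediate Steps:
D(X, W) = ⅐ (D(X, W) = -1*(-⅐) = ⅐)
h = -241/2863 (h = (⅐ - 69)/(427 + 391) = -482/7/818 = -482/7*1/818 = -241/2863 ≈ -0.084177)
j(Z, d) = -19*d
-j(√(-48 + 420), h) = -(-19)*(-241)/2863 = -1*4579/2863 = -4579/2863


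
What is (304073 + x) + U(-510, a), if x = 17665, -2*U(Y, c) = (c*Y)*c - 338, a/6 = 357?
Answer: 1170303727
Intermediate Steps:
a = 2142 (a = 6*357 = 2142)
U(Y, c) = 169 - Y*c**2/2 (U(Y, c) = -((c*Y)*c - 338)/2 = -((Y*c)*c - 338)/2 = -(Y*c**2 - 338)/2 = -(-338 + Y*c**2)/2 = 169 - Y*c**2/2)
(304073 + x) + U(-510, a) = (304073 + 17665) + (169 - 1/2*(-510)*2142**2) = 321738 + (169 - 1/2*(-510)*4588164) = 321738 + (169 + 1169981820) = 321738 + 1169981989 = 1170303727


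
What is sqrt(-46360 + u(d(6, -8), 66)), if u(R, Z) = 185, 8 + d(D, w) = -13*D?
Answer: 5*I*sqrt(1847) ≈ 214.88*I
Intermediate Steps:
d(D, w) = -8 - 13*D
sqrt(-46360 + u(d(6, -8), 66)) = sqrt(-46360 + 185) = sqrt(-46175) = 5*I*sqrt(1847)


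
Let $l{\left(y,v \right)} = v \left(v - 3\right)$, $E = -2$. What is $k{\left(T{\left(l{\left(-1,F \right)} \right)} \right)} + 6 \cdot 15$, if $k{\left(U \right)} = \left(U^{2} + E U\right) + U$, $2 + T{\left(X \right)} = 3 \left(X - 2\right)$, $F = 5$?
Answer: $552$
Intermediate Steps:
$l{\left(y,v \right)} = v \left(-3 + v\right)$
$T{\left(X \right)} = -8 + 3 X$ ($T{\left(X \right)} = -2 + 3 \left(X - 2\right) = -2 + 3 \left(-2 + X\right) = -2 + \left(-6 + 3 X\right) = -8 + 3 X$)
$k{\left(U \right)} = U^{2} - U$ ($k{\left(U \right)} = \left(U^{2} - 2 U\right) + U = U^{2} - U$)
$k{\left(T{\left(l{\left(-1,F \right)} \right)} \right)} + 6 \cdot 15 = \left(-8 + 3 \cdot 5 \left(-3 + 5\right)\right) \left(-1 - \left(8 - 3 \cdot 5 \left(-3 + 5\right)\right)\right) + 6 \cdot 15 = \left(-8 + 3 \cdot 5 \cdot 2\right) \left(-1 - \left(8 - 3 \cdot 5 \cdot 2\right)\right) + 90 = \left(-8 + 3 \cdot 10\right) \left(-1 + \left(-8 + 3 \cdot 10\right)\right) + 90 = \left(-8 + 30\right) \left(-1 + \left(-8 + 30\right)\right) + 90 = 22 \left(-1 + 22\right) + 90 = 22 \cdot 21 + 90 = 462 + 90 = 552$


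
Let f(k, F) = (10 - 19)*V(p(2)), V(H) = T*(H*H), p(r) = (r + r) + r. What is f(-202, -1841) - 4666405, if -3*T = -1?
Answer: -4666513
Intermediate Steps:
T = 1/3 (T = -1/3*(-1) = 1/3 ≈ 0.33333)
p(r) = 3*r (p(r) = 2*r + r = 3*r)
V(H) = H**2/3 (V(H) = (H*H)/3 = H**2/3)
f(k, F) = -108 (f(k, F) = (10 - 19)*((3*2)**2/3) = -3*6**2 = -3*36 = -9*12 = -108)
f(-202, -1841) - 4666405 = -108 - 4666405 = -4666513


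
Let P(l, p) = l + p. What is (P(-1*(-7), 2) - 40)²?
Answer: 961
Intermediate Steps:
(P(-1*(-7), 2) - 40)² = ((-1*(-7) + 2) - 40)² = ((7 + 2) - 40)² = (9 - 40)² = (-31)² = 961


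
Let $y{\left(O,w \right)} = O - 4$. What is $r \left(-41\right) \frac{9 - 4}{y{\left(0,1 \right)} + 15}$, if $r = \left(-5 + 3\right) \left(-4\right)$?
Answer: $- \frac{1640}{11} \approx -149.09$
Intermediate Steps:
$y{\left(O,w \right)} = -4 + O$
$r = 8$ ($r = \left(-2\right) \left(-4\right) = 8$)
$r \left(-41\right) \frac{9 - 4}{y{\left(0,1 \right)} + 15} = 8 \left(-41\right) \frac{9 - 4}{\left(-4 + 0\right) + 15} = - 328 \frac{5}{-4 + 15} = - 328 \cdot \frac{5}{11} = - 328 \cdot 5 \cdot \frac{1}{11} = \left(-328\right) \frac{5}{11} = - \frac{1640}{11}$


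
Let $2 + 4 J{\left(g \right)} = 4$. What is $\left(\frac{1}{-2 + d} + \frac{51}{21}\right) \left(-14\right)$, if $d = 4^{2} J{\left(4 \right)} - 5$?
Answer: $-48$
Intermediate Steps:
$J{\left(g \right)} = \frac{1}{2}$ ($J{\left(g \right)} = - \frac{1}{2} + \frac{1}{4} \cdot 4 = - \frac{1}{2} + 1 = \frac{1}{2}$)
$d = 3$ ($d = 4^{2} \cdot \frac{1}{2} - 5 = 16 \cdot \frac{1}{2} - 5 = 8 - 5 = 3$)
$\left(\frac{1}{-2 + d} + \frac{51}{21}\right) \left(-14\right) = \left(\frac{1}{-2 + 3} + \frac{51}{21}\right) \left(-14\right) = \left(1^{-1} + 51 \cdot \frac{1}{21}\right) \left(-14\right) = \left(1 + \frac{17}{7}\right) \left(-14\right) = \frac{24}{7} \left(-14\right) = -48$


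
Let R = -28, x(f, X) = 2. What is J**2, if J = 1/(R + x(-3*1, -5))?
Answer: 1/676 ≈ 0.0014793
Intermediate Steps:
J = -1/26 (J = 1/(-28 + 2) = 1/(-26) = -1/26 ≈ -0.038462)
J**2 = (-1/26)**2 = 1/676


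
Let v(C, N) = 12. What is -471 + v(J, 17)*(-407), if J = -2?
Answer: -5355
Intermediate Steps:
-471 + v(J, 17)*(-407) = -471 + 12*(-407) = -471 - 4884 = -5355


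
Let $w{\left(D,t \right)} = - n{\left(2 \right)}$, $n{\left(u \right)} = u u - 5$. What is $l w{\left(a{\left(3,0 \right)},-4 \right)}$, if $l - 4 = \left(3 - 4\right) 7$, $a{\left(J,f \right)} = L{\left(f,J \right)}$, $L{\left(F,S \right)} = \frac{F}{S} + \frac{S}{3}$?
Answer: $-3$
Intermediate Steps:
$n{\left(u \right)} = -5 + u^{2}$ ($n{\left(u \right)} = u^{2} - 5 = -5 + u^{2}$)
$L{\left(F,S \right)} = \frac{S}{3} + \frac{F}{S}$ ($L{\left(F,S \right)} = \frac{F}{S} + S \frac{1}{3} = \frac{F}{S} + \frac{S}{3} = \frac{S}{3} + \frac{F}{S}$)
$a{\left(J,f \right)} = \frac{J}{3} + \frac{f}{J}$
$w{\left(D,t \right)} = 1$ ($w{\left(D,t \right)} = - (-5 + 2^{2}) = - (-5 + 4) = \left(-1\right) \left(-1\right) = 1$)
$l = -3$ ($l = 4 + \left(3 - 4\right) 7 = 4 - 7 = -3$)
$l w{\left(a{\left(3,0 \right)},-4 \right)} = \left(-3\right) 1 = -3$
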